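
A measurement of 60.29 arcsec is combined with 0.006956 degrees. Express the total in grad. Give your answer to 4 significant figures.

0.02634 gradians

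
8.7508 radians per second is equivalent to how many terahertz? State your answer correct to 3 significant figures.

1.39e-12 THz

1 rad/s = 1.59155e-13 THz.
Thus 8.7508 × 1.59155e-13 ≈ 1.39e-12 THz.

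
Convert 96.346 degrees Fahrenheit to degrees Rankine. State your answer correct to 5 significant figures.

556.02 °R

°R = °F + 459.67.
Applying the formula gives 556.02 °R.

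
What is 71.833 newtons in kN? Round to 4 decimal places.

0.0718 kN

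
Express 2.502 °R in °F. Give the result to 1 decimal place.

-457.2 °F

°R = °F + 459.67.
Applying the formula gives -457.2 °F.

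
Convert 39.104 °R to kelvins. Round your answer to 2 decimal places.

°R = K × 9/5.
Applying the formula gives 21.72 K.

21.72 kelvins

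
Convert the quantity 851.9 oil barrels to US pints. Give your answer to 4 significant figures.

1 oil barrel = 336.000 US pt.
So 851.9 × 336.000 ≈ 286200 US pt.

286200 US pt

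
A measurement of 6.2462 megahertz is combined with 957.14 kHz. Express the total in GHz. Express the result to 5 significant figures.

0.0072033 GHz

6.2462 MHz = 0.00624620 GHz and 957.14 kHz = 0.000957140 GHz.
0.00624620 + 0.000957140 ≈ 0.0072033 GHz.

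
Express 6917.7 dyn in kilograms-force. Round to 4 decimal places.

0.0071 kgf

1 dyne = 1.01972 × 10^-6 kgf.
Thus 6917.7 × 1.01972 × 10^-6 ≈ 0.0071 kgf.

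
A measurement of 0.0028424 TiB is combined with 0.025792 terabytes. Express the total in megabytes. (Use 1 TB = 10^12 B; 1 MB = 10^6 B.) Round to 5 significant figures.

0.0028424 TiB = 3125.25 MB and 0.025792 TB = 25792.0 MB.
3125.25 + 25792.0 ≈ 28917 MB.

28917 megabytes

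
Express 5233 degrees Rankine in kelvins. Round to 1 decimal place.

°R = K × 9/5.
Applying the formula gives 2907.2 K.

2907.2 K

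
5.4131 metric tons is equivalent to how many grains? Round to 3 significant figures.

8.35e+7 gr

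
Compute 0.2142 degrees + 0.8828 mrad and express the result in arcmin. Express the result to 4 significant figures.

15.89 arcminutes

0.2142 ° = 12.8520 arcmin and 0.8828 mrad = 3.03484 arcmin.
12.8520 + 3.03484 ≈ 15.89 arcmin.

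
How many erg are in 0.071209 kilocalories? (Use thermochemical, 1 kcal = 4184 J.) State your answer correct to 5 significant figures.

2.9794e+9 ergs

1 kcal = 4.18400e+10 erg.
So 0.071209 × 4.18400e+10 ≈ 2.9794e+9 erg.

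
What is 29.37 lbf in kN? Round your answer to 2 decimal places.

1 pound-force = 0.00444822 kilonewtons.
Thus 29.37 × 0.00444822 ≈ 0.13 kN.

0.13 kilonewtons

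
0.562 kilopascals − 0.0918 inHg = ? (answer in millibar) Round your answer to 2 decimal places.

2.51 mbar

0.562 kPa = 5.62000 mbar and 0.0918 inHg = 3.10870 mbar.
5.62000 − 3.10870 ≈ 2.51 mbar.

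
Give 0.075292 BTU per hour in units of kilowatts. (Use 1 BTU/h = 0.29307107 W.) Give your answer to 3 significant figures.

1 BTU/h = 0.000293071 kW.
So 0.075292 × 0.000293071 ≈ 2.21 × 10^-5 kW.

2.21 × 10^-5 kilowatts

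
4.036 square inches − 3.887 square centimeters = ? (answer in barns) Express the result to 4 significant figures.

2.215e+25 barn

4.036 in² = 2.60387e+25 barn and 3.887 cm² = 3.88700e+24 barn.
2.60387e+25 − 3.88700e+24 ≈ 2.215e+25 barn.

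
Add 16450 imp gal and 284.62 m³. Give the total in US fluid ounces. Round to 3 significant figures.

1.22 × 10^7 US fl oz

16450 imp gal = 2.52872 × 10^6 US fl oz and 284.62 m³ = 9.62415 × 10^6 US fl oz.
2.52872 × 10^6 + 9.62415 × 10^6 ≈ 1.22 × 10^7 US fl oz.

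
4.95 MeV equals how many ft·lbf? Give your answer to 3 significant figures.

5.85e-13 ft·lbf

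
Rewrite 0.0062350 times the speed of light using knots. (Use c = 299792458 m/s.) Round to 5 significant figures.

1 speed of light = 5.82750 × 10^8 knots.
0.0062350 × 5.82750 × 10^8 ≈ 3.6334 × 10^6 kn.

3.6334 × 10^6 knots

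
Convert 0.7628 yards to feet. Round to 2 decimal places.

2.29 ft

1 yd = 3.00000 ft.
Thus 0.7628 × 3.00000 ≈ 2.29 ft.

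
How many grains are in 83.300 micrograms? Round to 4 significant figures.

1 microgram = 1.54324e-5 grains.
Then 83.300 × 1.54324e-5 ≈ 0.001286 gr.

0.001286 gr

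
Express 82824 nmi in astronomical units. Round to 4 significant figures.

1 nmi = 1.23799e-8 astronomical units.
Thus 82824 × 1.23799e-8 ≈ 0.001025 au.

0.001025 astronomical units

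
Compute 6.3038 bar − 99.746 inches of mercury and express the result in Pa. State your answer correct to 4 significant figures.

292600 pascals

6.3038 bar = 630380 Pa and 99.746 inHg = 337779 Pa.
630380 − 337779 ≈ 292600 Pa.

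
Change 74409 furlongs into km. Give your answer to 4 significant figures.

14970 kilometers

1 furlong = 0.201168 km.
Thus 74409 × 0.201168 ≈ 14970 km.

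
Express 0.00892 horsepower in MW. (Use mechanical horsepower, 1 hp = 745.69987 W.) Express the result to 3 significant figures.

1 horsepower = 0.000745700 MW.
Thus 0.00892 × 0.000745700 ≈ 6.65e-6 MW.

6.65e-6 megawatts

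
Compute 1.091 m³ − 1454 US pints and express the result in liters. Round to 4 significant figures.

403.0 liters

1.091 m³ = 1091.00 L and 1454 US pt = 687.999 L.
1091.00 − 687.999 ≈ 403.0 L.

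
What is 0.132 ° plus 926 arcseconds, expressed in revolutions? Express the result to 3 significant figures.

0.00108 rev

0.132 ° = 0.000366667 rev and 926 arcsec = 0.000714506 rev.
0.000366667 + 0.000714506 ≈ 0.00108 rev.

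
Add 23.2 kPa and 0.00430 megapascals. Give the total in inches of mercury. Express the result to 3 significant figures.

8.12 inHg

23.2 kPa = 6.85096 inHg and 0.00430 MPa = 1.26979 inHg.
6.85096 + 1.26979 ≈ 8.12 inHg.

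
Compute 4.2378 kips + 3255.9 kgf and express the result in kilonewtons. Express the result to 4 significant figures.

4.2378 kip = 18.8507 kN and 3255.9 kgf = 31.9295 kN.
18.8507 + 31.9295 ≈ 50.78 kN.

50.78 kN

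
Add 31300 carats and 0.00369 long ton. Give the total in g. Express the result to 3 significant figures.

10000 grams

31300 ct = 6260.00 g and 0.00369 long ton = 3749.21 g.
6260.00 + 3749.21 ≈ 10000 g.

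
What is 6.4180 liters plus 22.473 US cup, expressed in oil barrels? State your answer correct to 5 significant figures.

6.4180 L = 0.0403680 bbl and 22.473 US cup = 0.0334420 bbl.
0.0403680 + 0.0334420 ≈ 0.073810 bbl.

0.073810 oil barrels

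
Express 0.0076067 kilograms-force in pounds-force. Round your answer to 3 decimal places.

0.017 lbf

1 kilogram-force = 2.20462 lbf.
0.0076067 × 2.20462 ≈ 0.017 lbf.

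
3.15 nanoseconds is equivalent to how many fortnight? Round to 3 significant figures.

1 nanosecond = 8.26720e-16 fortnight.
Thus 3.15 × 8.26720e-16 ≈ 2.60e-15 fortnight.

2.60e-15 fortnights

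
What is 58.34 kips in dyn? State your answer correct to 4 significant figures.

2.595e+10 dynes

1 kip = 4.44822e+8 dyn.
Then 58.34 × 4.44822e+8 ≈ 2.595e+10 dyn.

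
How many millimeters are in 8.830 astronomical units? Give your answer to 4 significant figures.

1 au = 1.49598e+14 millimeters.
So 8.830 × 1.49598e+14 ≈ 1.321e+15 mm.

1.321e+15 millimeters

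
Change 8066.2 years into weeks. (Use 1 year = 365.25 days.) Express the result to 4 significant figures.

420900 wk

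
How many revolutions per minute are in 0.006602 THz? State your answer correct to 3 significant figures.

1 terahertz = 6.00000e+13 rpm.
Thus 0.006602 × 6.00000e+13 ≈ 3.96e+11 rpm.

3.96e+11 rpm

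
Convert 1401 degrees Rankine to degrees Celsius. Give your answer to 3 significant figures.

505 degrees Celsius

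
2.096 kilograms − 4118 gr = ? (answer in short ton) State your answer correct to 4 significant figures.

0.002016 short tons

2.096 kg = 0.00231044 short ton and 4118 gr = 0.000294143 short ton.
0.00231044 − 0.000294143 ≈ 0.002016 short ton.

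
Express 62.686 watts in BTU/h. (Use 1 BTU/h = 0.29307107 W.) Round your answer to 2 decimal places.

1 watt = 3.41214 BTU per hour.
Then 62.686 × 3.41214 ≈ 213.89 BTU/h.

213.89 BTU/h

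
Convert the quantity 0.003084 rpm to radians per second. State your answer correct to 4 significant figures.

0.0003230 radians per second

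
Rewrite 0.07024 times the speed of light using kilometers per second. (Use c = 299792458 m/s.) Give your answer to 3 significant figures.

21100 kilometers per second

1 c = 299792 kilometers per second.
Then 0.07024 × 299792 ≈ 21100 km/s.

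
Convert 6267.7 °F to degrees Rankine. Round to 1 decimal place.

6727.4 °R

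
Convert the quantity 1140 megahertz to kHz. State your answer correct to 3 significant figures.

1 megahertz = 1000.00 kilohertz.
Thus 1140 × 1000.00 ≈ 1.14e+6 kHz.

1.14e+6 kHz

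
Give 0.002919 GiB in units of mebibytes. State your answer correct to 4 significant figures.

2.989 mebibytes

1 gibibyte = 1024.00 mebibytes.
Thus 0.002919 × 1024.00 ≈ 2.989 MiB.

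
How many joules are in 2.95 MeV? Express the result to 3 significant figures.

1 megaelectronvolt = 1.60218 × 10^-13 joules.
Then 2.95 × 1.60218 × 10^-13 ≈ 4.73 × 10^-13 J.

4.73 × 10^-13 J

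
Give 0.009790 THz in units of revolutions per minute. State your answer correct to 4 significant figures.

1 terahertz = 6.00000e+13 rpm.
Thus 0.009790 × 6.00000e+13 ≈ 5.874e+11 rpm.

5.874e+11 revolutions per minute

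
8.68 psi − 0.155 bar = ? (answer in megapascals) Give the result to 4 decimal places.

0.0443 MPa

8.68 psi = 0.0598465 MPa and 0.155 bar = 0.0155000 MPa.
0.0598465 − 0.0155000 ≈ 0.0443 MPa.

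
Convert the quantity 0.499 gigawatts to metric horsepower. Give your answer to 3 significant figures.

1 gigawatt = 1.35962e+6 PS.
Thus 0.499 × 1.35962e+6 ≈ 678000 PS.

678000 metric horsepower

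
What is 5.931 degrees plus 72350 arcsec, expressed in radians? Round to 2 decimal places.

0.45 rad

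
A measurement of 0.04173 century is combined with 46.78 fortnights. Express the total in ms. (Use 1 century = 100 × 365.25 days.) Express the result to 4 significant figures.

1.883 × 10^11 milliseconds

0.04173 century = 1.31690 × 10^11 ms and 46.78 fortnight = 5.65851 × 10^10 ms.
1.31690 × 10^11 + 5.65851 × 10^10 ≈ 1.883 × 10^11 ms.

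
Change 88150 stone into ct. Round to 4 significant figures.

2.799e+9 carats

1 st = 31751.5 ct.
Thus 88150 × 31751.5 ≈ 2.799e+9 ct.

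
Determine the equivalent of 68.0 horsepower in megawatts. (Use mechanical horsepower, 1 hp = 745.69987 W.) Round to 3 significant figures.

1 horsepower = 0.000745700 megawatts.
Thus 68.0 × 0.000745700 ≈ 0.0507 MW.

0.0507 MW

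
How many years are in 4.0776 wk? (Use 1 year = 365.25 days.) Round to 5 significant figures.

1 week = 0.0191650 yr.
So 4.0776 × 0.0191650 ≈ 0.078147 yr.

0.078147 years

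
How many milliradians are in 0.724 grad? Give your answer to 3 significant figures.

11.4 milliradians

1 gradian = 15.7080 milliradians.
Then 0.724 × 15.7080 ≈ 11.4 mrad.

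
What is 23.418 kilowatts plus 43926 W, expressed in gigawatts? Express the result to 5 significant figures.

6.7344e-5 gigawatts

23.418 kW = 2.34180e-5 GW and 43926 W = 4.39260e-5 GW.
2.34180e-5 + 4.39260e-5 ≈ 6.7344e-5 GW.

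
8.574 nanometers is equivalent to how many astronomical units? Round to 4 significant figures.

5.731e-20 au

1 nm = 6.68459e-21 au.
So 8.574 × 6.68459e-21 ≈ 5.731e-20 au.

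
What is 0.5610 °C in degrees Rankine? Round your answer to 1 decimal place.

°R = (°C + 273.15) × 9/5.
Applying the formula gives 492.7 °R.

492.7 degrees Rankine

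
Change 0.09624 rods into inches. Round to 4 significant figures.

19.06 in

1 rod = 198.000 in.
0.09624 × 198.000 ≈ 19.06 in.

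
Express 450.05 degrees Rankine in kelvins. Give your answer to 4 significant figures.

°R = K × 9/5.
Applying the formula gives 250.0 K.

250.0 kelvins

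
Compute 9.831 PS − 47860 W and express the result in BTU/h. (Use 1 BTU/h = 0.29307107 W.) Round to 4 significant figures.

9.831 PS = 24672.1 BTU/h and 47860 W = 163305 BTU/h.
24672.1 − 163305 ≈ -138600 BTU/h.

-138600 BTU/h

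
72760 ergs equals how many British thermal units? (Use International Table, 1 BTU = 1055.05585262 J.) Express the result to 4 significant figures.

6.896 × 10^-6 BTU

1 erg = 9.47817 × 10^-11 BTU.
72760 × 9.47817 × 10^-11 ≈ 6.896 × 10^-6 BTU.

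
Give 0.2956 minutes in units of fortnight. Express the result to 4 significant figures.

1.466e-5 fortnights

1 minute = 4.96032e-5 fortnight.
So 0.2956 × 4.96032e-5 ≈ 1.466e-5 fortnight.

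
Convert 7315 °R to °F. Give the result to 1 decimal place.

6855.3 °F

°R = °F + 459.67.
Applying the formula gives 6855.3 °F.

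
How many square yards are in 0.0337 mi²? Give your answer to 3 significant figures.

104000 yd²

1 mi² = 3.09760e+6 yd².
Thus 0.0337 × 3.09760e+6 ≈ 104000 yd².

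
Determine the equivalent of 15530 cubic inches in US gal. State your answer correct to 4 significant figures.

67.23 US gallons

1 in³ = 0.00432900 US gal.
Thus 15530 × 0.00432900 ≈ 67.23 US gal.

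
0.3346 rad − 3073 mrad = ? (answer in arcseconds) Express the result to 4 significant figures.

-564800 arcsec

0.3346 rad = 69016.2 arcsec and 3073 mrad = 633852 arcsec.
69016.2 − 633852 ≈ -564800 arcsec.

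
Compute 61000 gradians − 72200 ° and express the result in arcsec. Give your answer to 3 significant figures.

61000 grad = 1.97640 × 10^8 arcsec and 72200 ° = 2.59920 × 10^8 arcsec.
1.97640 × 10^8 − 2.59920 × 10^8 ≈ -6.23 × 10^7 arcsec.

-6.23 × 10^7 arcsec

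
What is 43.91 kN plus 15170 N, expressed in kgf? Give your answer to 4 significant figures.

6024 kgf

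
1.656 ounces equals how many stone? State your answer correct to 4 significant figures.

1 ounce = 0.00446429 st.
So 1.656 × 0.00446429 ≈ 0.007393 st.

0.007393 stone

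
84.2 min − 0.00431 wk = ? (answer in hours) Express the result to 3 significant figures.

0.679 h

84.2 min = 1.40333 h and 0.00431 wk = 0.724080 h.
1.40333 − 0.724080 ≈ 0.679 h.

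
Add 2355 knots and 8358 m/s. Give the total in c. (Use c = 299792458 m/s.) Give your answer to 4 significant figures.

2355 kn = 4.04118 × 10^-6 c and 8358 m/s = 2.78793 × 10^-5 c.
4.04118 × 10^-6 + 2.78793 × 10^-5 ≈ 3.192 × 10^-5 c.

3.192 × 10^-5 c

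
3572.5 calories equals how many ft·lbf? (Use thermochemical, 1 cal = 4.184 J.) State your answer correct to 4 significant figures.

1 cal = 3.08596 ft·lbf.
Thus 3572.5 × 3.08596 ≈ 11020 ft·lbf.

11020 ft·lbf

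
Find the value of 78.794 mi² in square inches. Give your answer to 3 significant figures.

1 square mile = 4.01449e+9 square inches.
So 78.794 × 4.01449e+9 ≈ 3.16e+11 in².

3.16e+11 square inches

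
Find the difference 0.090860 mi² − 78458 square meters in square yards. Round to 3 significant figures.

188000 square yards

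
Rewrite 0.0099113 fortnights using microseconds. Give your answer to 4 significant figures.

1 fortnight = 1.20960e+12 μs.
0.0099113 × 1.20960e+12 ≈ 1.199e+10 μs.

1.199e+10 μs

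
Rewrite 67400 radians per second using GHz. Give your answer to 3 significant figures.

1.07 × 10^-5 GHz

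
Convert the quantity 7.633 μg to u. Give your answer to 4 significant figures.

4.597e+18 u

1 microgram = 6.02214e+17 u.
7.633 × 6.02214e+17 ≈ 4.597e+18 u.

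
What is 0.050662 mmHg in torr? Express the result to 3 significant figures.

1 millimeter of mercury = 1.00000 torr.
Thus 0.050662 × 1.00000 ≈ 0.0507 torr.

0.0507 torr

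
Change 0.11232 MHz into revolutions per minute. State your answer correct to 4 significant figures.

6.739e+6 rpm

1 megahertz = 6.00000e+7 rpm.
Thus 0.11232 × 6.00000e+7 ≈ 6.739e+6 rpm.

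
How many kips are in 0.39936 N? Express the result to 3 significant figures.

1 N = 0.000224809 kip.
Thus 0.39936 × 0.000224809 ≈ 8.98 × 10^-5 kip.

8.98 × 10^-5 kip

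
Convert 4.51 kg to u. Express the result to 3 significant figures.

2.72e+27 u

1 kilogram = 6.02214e+26 u.
4.51 × 6.02214e+26 ≈ 2.72e+27 u.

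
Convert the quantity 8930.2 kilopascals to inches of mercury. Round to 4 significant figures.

1 kilopascal = 0.295300 inHg.
8930.2 × 0.295300 ≈ 2637 inHg.

2637 inches of mercury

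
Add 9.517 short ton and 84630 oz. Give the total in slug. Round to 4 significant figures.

9.517 short ton = 591.595 slug and 84630 oz = 164.399 slug.
591.595 + 164.399 ≈ 756.0 slug.

756.0 slug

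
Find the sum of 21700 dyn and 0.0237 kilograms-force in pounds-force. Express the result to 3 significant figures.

0.101 pounds-force

21700 dyn = 0.0487835 lbf and 0.0237 kgf = 0.0522496 lbf.
0.0487835 + 0.0522496 ≈ 0.101 lbf.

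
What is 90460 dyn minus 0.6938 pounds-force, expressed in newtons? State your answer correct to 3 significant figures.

-2.18 N

90460 dyn = 0.904600 N and 0.6938 lbf = 3.08618 N.
0.904600 − 3.08618 ≈ -2.18 N.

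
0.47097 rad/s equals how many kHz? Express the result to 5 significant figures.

7.4957 × 10^-5 kilohertz

1 radian per second = 0.000159155 kHz.
Then 0.47097 × 0.000159155 ≈ 7.4957 × 10^-5 kHz.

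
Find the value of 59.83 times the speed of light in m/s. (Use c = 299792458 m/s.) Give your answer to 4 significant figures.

1.794e+10 meters per second

1 speed of light = 2.99792e+8 m/s.
59.83 × 2.99792e+8 ≈ 1.794e+10 m/s.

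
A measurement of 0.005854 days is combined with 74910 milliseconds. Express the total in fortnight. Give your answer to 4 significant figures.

0.005854 d = 0.000418143 fortnight and 74910 ms = 6.19296e-5 fortnight.
0.000418143 + 6.19296e-5 ≈ 0.0004801 fortnight.

0.0004801 fortnight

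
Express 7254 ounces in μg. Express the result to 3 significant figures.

1 ounce = 2.83495 × 10^7 micrograms.
Thus 7254 × 2.83495 × 10^7 ≈ 2.06 × 10^11 μg.

2.06 × 10^11 micrograms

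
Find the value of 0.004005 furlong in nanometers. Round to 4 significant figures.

8.057e+8 nm

1 furlong = 2.01168e+11 nanometers.
So 0.004005 × 2.01168e+11 ≈ 8.057e+8 nm.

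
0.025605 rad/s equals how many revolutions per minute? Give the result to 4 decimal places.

1 rad/s = 9.54930 rpm.
Thus 0.025605 × 9.54930 ≈ 0.2445 rpm.

0.2445 revolutions per minute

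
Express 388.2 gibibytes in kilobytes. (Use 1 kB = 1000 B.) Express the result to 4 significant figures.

4.168e+8 kilobytes

1 gibibyte = 1.07374e+6 kB.
Thus 388.2 × 1.07374e+6 ≈ 4.168e+8 kB.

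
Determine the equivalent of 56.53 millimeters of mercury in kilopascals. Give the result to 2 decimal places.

1 millimeter of mercury = 0.133322 kilopascals.
56.53 × 0.133322 ≈ 7.54 kPa.

7.54 kPa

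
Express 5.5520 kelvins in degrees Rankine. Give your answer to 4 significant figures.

9.994 °R

°R = K × 9/5.
Applying the formula gives 9.994 °R.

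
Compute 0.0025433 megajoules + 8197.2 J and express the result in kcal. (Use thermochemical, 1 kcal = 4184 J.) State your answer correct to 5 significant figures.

0.0025433 MJ = 0.607863 kcal and 8197.2 J = 1.95918 kcal.
0.607863 + 1.95918 ≈ 2.5670 kcal.

2.5670 kcal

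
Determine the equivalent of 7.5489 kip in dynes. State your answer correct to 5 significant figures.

1 kip = 4.44822 × 10^8 dyn.
Then 7.5489 × 4.44822 × 10^8 ≈ 3.3579 × 10^9 dyn.

3.3579 × 10^9 dynes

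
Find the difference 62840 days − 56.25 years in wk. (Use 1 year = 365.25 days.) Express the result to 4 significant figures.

6042 weeks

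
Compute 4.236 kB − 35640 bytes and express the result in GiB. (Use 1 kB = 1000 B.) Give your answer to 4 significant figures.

4.236 kB = 3.94508e-6 GiB and 35640 B = 3.31923e-5 GiB.
3.94508e-6 − 3.31923e-5 ≈ -2.925e-5 GiB.

-2.925e-5 GiB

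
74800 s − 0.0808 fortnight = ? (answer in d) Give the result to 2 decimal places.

74800 s = 0.865741 d and 0.0808 fortnight = 1.13120 d.
0.865741 − 1.13120 ≈ -0.27 d.

-0.27 d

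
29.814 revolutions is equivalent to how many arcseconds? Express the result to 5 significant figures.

3.8639 × 10^7 arcsec

1 revolution = 1.29600 × 10^6 arcsec.
So 29.814 × 1.29600 × 10^6 ≈ 3.8639 × 10^7 arcsec.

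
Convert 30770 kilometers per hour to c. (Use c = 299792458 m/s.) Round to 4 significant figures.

2.851e-5 c

1 kilometer per hour = 9.26567e-10 times the speed of light.
So 30770 × 9.26567e-10 ≈ 2.851e-5 c.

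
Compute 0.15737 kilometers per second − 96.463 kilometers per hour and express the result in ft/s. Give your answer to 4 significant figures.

0.15737 km/s = 516.306 ft/s and 96.463 km/h = 87.9110 ft/s.
516.306 − 87.9110 ≈ 428.4 ft/s.

428.4 feet per second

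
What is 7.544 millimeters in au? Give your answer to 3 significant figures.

5.04 × 10^-14 astronomical units

1 mm = 6.68459 × 10^-15 au.
Then 7.544 × 6.68459 × 10^-15 ≈ 5.04 × 10^-14 au.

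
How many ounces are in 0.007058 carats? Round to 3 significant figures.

4.98e-5 oz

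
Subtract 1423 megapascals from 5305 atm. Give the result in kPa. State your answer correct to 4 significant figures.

-885500 kPa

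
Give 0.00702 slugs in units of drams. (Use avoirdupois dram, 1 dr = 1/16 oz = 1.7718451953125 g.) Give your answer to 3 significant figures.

57.8 drams

1 slug = 8236.56 dr.
0.00702 × 8236.56 ≈ 57.8 dr.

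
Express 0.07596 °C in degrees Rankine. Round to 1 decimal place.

491.8 degrees Rankine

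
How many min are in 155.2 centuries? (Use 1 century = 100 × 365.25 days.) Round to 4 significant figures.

1 century = 5.25960 × 10^7 min.
Then 155.2 × 5.25960 × 10^7 ≈ 8.163 × 10^9 min.

8.163 × 10^9 min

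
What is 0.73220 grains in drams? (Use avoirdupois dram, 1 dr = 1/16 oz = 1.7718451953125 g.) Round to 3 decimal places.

0.027 dr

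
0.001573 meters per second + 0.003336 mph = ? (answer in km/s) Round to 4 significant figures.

3.064e-6 km/s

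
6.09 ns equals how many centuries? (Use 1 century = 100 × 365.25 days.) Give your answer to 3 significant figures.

1 nanosecond = 3.16881e-19 century.
6.09 × 3.16881e-19 ≈ 1.93e-18 century.

1.93e-18 century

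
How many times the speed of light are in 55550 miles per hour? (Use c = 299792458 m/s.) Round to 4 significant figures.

8.283e-5 times the speed of light

1 mph = 1.49116e-9 c.
Then 55550 × 1.49116e-9 ≈ 8.283e-5 c.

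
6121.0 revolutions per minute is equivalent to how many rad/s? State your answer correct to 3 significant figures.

1 rpm = 0.104720 radians per second.
So 6121.0 × 0.104720 ≈ 641 rad/s.

641 rad/s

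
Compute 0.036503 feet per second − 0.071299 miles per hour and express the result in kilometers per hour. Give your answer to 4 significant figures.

-0.07469 kilometers per hour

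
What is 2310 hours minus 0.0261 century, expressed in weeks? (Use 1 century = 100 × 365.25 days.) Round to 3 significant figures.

2310 h = 13.7500 wk and 0.0261 century = 136.186 wk.
13.7500 − 136.186 ≈ -122 wk.

-122 weeks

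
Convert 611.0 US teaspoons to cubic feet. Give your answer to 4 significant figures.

1 US teaspoon = 0.000174063 ft³.
611.0 × 0.000174063 ≈ 0.1064 ft³.

0.1064 ft³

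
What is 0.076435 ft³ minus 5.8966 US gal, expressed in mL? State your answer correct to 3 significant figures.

-20200 mL

0.076435 ft³ = 2164.40 mL and 5.8966 US gal = 22321.1 mL.
2164.40 − 22321.1 ≈ -20200 mL.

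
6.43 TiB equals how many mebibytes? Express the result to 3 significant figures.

1 TiB = 1.04858 × 10^6 MiB.
Thus 6.43 × 1.04858 × 10^6 ≈ 6.74 × 10^6 MiB.

6.74 × 10^6 MiB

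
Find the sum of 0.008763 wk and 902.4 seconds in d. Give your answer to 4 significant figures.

0.07179 days

0.008763 wk = 0.0613410 d and 902.4 s = 0.0104444 d.
0.0613410 + 0.0104444 ≈ 0.07179 d.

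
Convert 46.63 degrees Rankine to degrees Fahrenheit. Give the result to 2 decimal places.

-413.04 °F

°R = °F + 459.67.
Applying the formula gives -413.04 °F.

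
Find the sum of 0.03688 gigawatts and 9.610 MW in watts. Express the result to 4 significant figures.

0.03688 GW = 3.68800 × 10^7 W and 9.610 MW = 9.61000 × 10^6 W.
3.68800 × 10^7 + 9.61000 × 10^6 ≈ 4.649 × 10^7 W.

4.649 × 10^7 W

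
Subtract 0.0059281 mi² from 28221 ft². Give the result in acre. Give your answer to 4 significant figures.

-3.146 acre

28221 ft² = 0.647865 acre and 0.0059281 mi² = 3.79398 acre.
0.647865 − 3.79398 ≈ -3.146 acre.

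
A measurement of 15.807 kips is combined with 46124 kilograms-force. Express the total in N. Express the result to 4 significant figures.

522600 newtons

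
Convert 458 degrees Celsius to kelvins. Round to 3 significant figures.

731 K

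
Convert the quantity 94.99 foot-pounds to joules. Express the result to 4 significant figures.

128.8 J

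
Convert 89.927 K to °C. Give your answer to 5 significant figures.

-183.22 degrees Celsius

K = °C + 273.15.
Applying the formula gives -183.22 °C.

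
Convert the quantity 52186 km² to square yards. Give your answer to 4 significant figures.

1 km² = 1.19599e+6 yd².
So 52186 × 1.19599e+6 ≈ 6.241e+10 yd².

6.241e+10 square yards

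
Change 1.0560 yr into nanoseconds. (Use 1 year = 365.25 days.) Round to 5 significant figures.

1 yr = 3.15576e+16 nanoseconds.
1.0560 × 3.15576e+16 ≈ 3.3325e+16 ns.

3.3325e+16 ns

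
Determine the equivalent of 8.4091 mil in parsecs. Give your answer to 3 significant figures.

1 mil = 8.23158e-22 pc.
8.4091 × 8.23158e-22 ≈ 6.92e-21 pc.

6.92e-21 pc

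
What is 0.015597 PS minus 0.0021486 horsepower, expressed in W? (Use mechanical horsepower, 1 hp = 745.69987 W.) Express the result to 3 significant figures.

9.87 watts

0.015597 PS = 11.4716 W and 0.0021486 hp = 1.60221 W.
11.4716 − 1.60221 ≈ 9.87 W.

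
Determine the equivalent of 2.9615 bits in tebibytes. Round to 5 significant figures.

1 bit = 1.13687e-13 TiB.
2.9615 × 1.13687e-13 ≈ 3.3668e-13 TiB.

3.3668e-13 tebibytes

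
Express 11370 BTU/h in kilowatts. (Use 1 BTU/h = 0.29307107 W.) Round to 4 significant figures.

3.332 kW

1 BTU per hour = 0.000293071 kW.
Then 11370 × 0.000293071 ≈ 3.332 kW.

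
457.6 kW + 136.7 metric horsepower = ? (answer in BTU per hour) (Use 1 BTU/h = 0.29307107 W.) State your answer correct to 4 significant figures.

457.6 kW = 1.56140 × 10^6 BTU/h and 136.7 PS = 343066 BTU/h.
1.56140 × 10^6 + 343066 ≈ 1.904 × 10^6 BTU/h.

1.904 × 10^6 BTU per hour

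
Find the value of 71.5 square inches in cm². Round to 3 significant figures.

1 in² = 6.45160 cm².
Then 71.5 × 6.45160 ≈ 461 cm².

461 cm²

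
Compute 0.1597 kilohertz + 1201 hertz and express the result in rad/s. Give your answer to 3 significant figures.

0.1597 kHz = 1003.42 rad/s and 1201 Hz = 7546.11 rad/s.
1003.42 + 7546.11 ≈ 8550 rad/s.

8550 rad/s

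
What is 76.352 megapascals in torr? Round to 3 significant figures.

573000 torr

1 MPa = 7500.62 torr.
So 76.352 × 7500.62 ≈ 573000 torr.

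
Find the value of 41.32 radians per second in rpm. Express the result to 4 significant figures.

394.6 rpm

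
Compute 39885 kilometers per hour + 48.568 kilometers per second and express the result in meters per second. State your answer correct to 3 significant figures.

39885 km/h = 11079.2 m/s and 48.568 km/s = 48568.0 m/s.
11079.2 + 48568.0 ≈ 59600 m/s.

59600 m/s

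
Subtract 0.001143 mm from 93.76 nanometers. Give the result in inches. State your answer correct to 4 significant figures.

-4.131e-5 in

93.76 nm = 3.69134e-6 in and 0.001143 mm = 4.50000e-5 in.
3.69134e-6 − 4.50000e-5 ≈ -4.131e-5 in.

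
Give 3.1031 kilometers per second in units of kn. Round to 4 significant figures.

6032 knots

1 kilometer per second = 1943.84 kn.
Then 3.1031 × 1943.84 ≈ 6032 kn.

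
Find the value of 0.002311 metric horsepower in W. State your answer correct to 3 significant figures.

1 metric horsepower = 735.499 W.
0.002311 × 735.499 ≈ 1.70 W.

1.70 watts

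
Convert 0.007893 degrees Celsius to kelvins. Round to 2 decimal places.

K = °C + 273.15.
Applying the formula gives 273.16 K.

273.16 K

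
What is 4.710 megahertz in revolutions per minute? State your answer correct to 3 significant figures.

1 megahertz = 6.00000 × 10^7 rpm.
Then 4.710 × 6.00000 × 10^7 ≈ 2.83 × 10^8 rpm.

2.83 × 10^8 revolutions per minute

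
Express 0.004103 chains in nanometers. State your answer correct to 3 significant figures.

8.25 × 10^7 nm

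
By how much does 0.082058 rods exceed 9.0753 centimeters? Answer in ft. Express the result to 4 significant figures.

0.082058 rod = 1.35396 ft and 9.0753 cm = 0.297746 ft.
1.35396 − 0.297746 ≈ 1.056 ft.

1.056 ft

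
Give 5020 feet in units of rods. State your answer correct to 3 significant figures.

1 ft = 0.0606061 rod.
Thus 5020 × 0.0606061 ≈ 304 rod.

304 rod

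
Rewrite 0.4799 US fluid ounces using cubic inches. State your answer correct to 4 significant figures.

1 US fl oz = 1.80469 cubic inches.
0.4799 × 1.80469 ≈ 0.8661 in³.

0.8661 cubic inches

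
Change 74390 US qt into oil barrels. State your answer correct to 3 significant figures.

1 US qt = 0.00595238 bbl.
74390 × 0.00595238 ≈ 443 bbl.

443 bbl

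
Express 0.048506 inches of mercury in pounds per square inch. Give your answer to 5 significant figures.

1 inHg = 0.491154 psi.
Then 0.048506 × 0.491154 ≈ 0.023824 psi.

0.023824 psi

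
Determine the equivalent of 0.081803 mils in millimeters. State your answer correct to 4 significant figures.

0.002078 millimeters

1 mil = 0.0254000 millimeters.
Then 0.081803 × 0.0254000 ≈ 0.002078 mm.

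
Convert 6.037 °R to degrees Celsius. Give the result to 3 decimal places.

-269.796 degrees Celsius

°R = (°C + 273.15) × 9/5.
Applying the formula gives -269.796 °C.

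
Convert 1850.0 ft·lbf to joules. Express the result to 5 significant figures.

1 foot-pound = 1.35582 J.
So 1850.0 × 1.35582 ≈ 2508.3 J.

2508.3 J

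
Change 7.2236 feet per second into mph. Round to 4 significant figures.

4.925 mph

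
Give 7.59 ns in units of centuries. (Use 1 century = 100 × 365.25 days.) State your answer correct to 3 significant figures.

1 ns = 3.16881 × 10^-19 centuries.
Thus 7.59 × 3.16881 × 10^-19 ≈ 2.41 × 10^-18 century.

2.41 × 10^-18 centuries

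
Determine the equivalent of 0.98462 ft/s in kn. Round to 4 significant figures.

0.5834 knots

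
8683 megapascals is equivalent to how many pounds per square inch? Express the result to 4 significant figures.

1.259 × 10^6 pounds per square inch

1 megapascal = 145.038 psi.
8683 × 145.038 ≈ 1.259 × 10^6 psi.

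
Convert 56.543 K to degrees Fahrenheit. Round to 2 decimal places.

K = (°F + 459.67) × 5/9.
Applying the formula gives -357.89 °F.

-357.89 °F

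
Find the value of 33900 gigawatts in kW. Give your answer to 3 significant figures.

3.39e+10 kW

1 gigawatt = 1.00000e+6 kW.
So 33900 × 1.00000e+6 ≈ 3.39e+10 kW.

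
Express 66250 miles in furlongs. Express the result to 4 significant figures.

530000 furlongs

1 mi = 8.00000 furlong.
Then 66250 × 8.00000 ≈ 530000 furlong.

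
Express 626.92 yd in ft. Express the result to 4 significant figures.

1 yard = 3.00000 feet.
Then 626.92 × 3.00000 ≈ 1881 ft.

1881 ft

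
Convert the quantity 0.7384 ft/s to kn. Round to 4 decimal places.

0.4375 knots

1 ft/s = 0.592484 knots.
Then 0.7384 × 0.592484 ≈ 0.4375 kn.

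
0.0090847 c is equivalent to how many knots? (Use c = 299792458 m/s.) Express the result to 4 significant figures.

1 speed of light = 5.82750 × 10^8 kn.
0.0090847 × 5.82750 × 10^8 ≈ 5.294 × 10^6 kn.

5.294 × 10^6 kn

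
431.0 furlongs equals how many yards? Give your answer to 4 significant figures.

94820 yd

1 furlong = 220.000 yards.
Thus 431.0 × 220.000 ≈ 94820 yd.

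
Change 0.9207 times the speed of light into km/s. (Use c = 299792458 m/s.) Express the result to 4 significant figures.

1 speed of light = 299792 km/s.
0.9207 × 299792 ≈ 276000 km/s.

276000 km/s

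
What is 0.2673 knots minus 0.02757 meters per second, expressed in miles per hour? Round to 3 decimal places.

0.2673 kn = 0.307603 mph and 0.02757 m/s = 0.0616723 mph.
0.307603 − 0.0616723 ≈ 0.246 mph.

0.246 mph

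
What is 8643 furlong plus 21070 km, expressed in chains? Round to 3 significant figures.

8643 furlong = 86430.0 chain and 21070 km = 1.04738e+6 chain.
86430.0 + 1.04738e+6 ≈ 1.13e+6 chain.

1.13e+6 chain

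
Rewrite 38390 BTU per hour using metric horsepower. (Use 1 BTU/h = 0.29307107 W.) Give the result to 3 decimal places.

1 BTU/h = 0.000398466 metric horsepower.
So 38390 × 0.000398466 ≈ 15.297 PS.

15.297 PS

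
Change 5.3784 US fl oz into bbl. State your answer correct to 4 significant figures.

0.001000 bbl

1 US fluid ounce = 0.000186012 bbl.
Then 5.3784 × 0.000186012 ≈ 0.001000 bbl.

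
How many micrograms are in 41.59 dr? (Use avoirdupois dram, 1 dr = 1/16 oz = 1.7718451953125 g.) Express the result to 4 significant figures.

1 dr = 1.77185 × 10^6 μg.
Thus 41.59 × 1.77185 × 10^6 ≈ 7.369 × 10^7 μg.

7.369 × 10^7 micrograms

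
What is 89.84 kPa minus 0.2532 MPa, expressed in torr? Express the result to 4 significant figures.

89.84 kPa = 673.855 torr and 0.2532 MPa = 1899.16 torr.
673.855 − 1899.16 ≈ -1225 torr.

-1225 torr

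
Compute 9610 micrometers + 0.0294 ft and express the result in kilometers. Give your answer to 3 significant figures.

1.86e-5 km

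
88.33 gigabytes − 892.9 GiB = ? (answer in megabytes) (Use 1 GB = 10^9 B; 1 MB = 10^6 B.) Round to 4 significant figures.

-870400 megabytes

88.33 GB = 88330.0 MB and 892.9 GiB = 958744 MB.
88330.0 − 958744 ≈ -870400 MB.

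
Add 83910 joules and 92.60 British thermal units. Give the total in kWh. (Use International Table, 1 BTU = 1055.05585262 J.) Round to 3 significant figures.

83910 J = 0.0233083 kWh and 92.60 BTU = 0.0271384 kWh.
0.0233083 + 0.0271384 ≈ 0.0504 kWh.

0.0504 kWh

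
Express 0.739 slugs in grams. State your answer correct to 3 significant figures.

1 slug = 14593.9 grams.
0.739 × 14593.9 ≈ 10800 g.

10800 grams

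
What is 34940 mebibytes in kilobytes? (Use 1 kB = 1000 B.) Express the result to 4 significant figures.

1 mebibyte = 1048.58 kilobytes.
Then 34940 × 1048.58 ≈ 3.664e+7 kB.

3.664e+7 kB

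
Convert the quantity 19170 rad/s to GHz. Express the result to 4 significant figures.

3.051e-6 gigahertz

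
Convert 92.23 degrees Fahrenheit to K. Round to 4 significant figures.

K = (°F + 459.67) × 5/9.
Applying the formula gives 306.6 K.

306.6 kelvins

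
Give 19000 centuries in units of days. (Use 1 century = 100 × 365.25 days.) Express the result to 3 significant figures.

6.94e+8 d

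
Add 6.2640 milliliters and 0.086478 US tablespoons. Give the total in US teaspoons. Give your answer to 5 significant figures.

1.5303 US teaspoons

6.2640 mL = 1.27087 US tsp and 0.086478 US tbsp = 0.259434 US tsp.
1.27087 + 0.259434 ≈ 1.5303 US tsp.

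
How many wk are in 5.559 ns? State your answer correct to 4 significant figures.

9.191e-15 wk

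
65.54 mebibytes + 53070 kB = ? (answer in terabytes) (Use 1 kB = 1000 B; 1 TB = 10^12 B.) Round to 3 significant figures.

65.54 MiB = 6.87237 × 10^-5 TB and 53070 kB = 5.30700 × 10^-5 TB.
6.87237 × 10^-5 + 5.30700 × 10^-5 ≈ 0.000122 TB.

0.000122 terabytes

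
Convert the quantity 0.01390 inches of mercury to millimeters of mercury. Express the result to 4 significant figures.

0.3531 mmHg

1 inHg = 25.4000 mmHg.
So 0.01390 × 25.4000 ≈ 0.3531 mmHg.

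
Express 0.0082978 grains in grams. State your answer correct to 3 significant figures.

1 gr = 0.0647989 g.
Thus 0.0082978 × 0.0647989 ≈ 0.000538 g.

0.000538 grams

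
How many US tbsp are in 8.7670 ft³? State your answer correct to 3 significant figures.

16800 US tbsp

1 ft³ = 1915.01 US tbsp.
Thus 8.7670 × 1915.01 ≈ 16800 US tbsp.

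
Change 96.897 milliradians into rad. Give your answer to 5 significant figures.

0.096897 rad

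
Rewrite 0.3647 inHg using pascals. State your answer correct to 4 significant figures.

1 inHg = 3386.39 pascals.
Thus 0.3647 × 3386.39 ≈ 1235 Pa.

1235 Pa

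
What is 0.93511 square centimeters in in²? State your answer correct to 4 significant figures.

0.1449 in²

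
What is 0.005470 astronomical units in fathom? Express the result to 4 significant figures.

1 astronomical unit = 8.18011 × 10^10 fathoms.
So 0.005470 × 8.18011 × 10^10 ≈ 4.475 × 10^8 fathom.

4.475 × 10^8 fathom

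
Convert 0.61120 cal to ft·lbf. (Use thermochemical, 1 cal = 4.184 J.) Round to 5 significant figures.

1.8861 ft·lbf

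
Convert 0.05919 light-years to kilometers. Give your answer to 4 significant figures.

5.600e+11 kilometers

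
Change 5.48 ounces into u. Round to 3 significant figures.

1 ounce = 1.70725e+25 u.
Then 5.48 × 1.70725e+25 ≈ 9.36e+25 u.

9.36e+25 u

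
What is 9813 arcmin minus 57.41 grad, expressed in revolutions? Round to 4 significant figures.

0.3108 revolutions

9813 arcmin = 0.454306 rev and 57.41 grad = 0.143525 rev.
0.454306 − 0.143525 ≈ 0.3108 rev.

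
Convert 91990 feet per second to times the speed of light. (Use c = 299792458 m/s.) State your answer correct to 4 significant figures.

9.353e-5 times the speed of light

1 foot per second = 1.01670e-9 times the speed of light.
Thus 91990 × 1.01670e-9 ≈ 9.353e-5 c.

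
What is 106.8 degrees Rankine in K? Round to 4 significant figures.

59.33 K

°R = K × 9/5.
Applying the formula gives 59.33 K.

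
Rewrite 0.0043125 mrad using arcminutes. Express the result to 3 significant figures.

1 milliradian = 3.43775 arcminutes.
Then 0.0043125 × 3.43775 ≈ 0.0148 arcmin.

0.0148 arcmin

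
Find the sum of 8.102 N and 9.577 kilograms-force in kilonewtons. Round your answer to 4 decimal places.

0.1020 kN

8.102 N = 0.00810200 kN and 9.577 kgf = 0.0939183 kN.
0.00810200 + 0.0939183 ≈ 0.1020 kN.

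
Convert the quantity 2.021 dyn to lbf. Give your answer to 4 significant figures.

1 dyne = 2.24809e-6 lbf.
Then 2.021 × 2.24809e-6 ≈ 4.543e-6 lbf.

4.543e-6 pounds-force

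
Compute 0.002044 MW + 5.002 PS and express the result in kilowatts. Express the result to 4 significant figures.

0.002044 MW = 2.04400 kW and 5.002 PS = 3.67896 kW.
2.04400 + 3.67896 ≈ 5.723 kW.

5.723 kilowatts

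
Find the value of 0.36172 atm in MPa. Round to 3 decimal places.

1 atm = 0.101325 MPa.
0.36172 × 0.101325 ≈ 0.037 MPa.

0.037 megapascals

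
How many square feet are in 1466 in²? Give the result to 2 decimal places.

10.18 ft²

1 square inch = 0.00694444 ft².
Then 1466 × 0.00694444 ≈ 10.18 ft².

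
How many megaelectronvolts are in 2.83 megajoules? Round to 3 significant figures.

1.77 × 10^19 MeV

1 megajoule = 6.24151 × 10^18 megaelectronvolts.
Then 2.83 × 6.24151 × 10^18 ≈ 1.77 × 10^19 MeV.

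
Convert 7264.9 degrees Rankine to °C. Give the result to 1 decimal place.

3762.9 °C

°R = (°C + 273.15) × 9/5.
Applying the formula gives 3762.9 °C.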